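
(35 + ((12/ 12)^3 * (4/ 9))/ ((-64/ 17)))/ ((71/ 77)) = 37.83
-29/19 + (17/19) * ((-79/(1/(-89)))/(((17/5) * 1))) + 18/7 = 246224/133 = 1851.31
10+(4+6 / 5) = 76 / 5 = 15.20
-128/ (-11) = 128/ 11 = 11.64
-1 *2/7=-0.29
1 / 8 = 0.12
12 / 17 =0.71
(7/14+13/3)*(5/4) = 145/24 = 6.04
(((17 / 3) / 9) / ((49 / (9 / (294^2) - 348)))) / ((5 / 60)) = -53.66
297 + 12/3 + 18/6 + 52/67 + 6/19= 388382/1273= 305.09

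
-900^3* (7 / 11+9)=-77274000000 / 11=-7024909090.91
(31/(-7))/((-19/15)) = 465/133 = 3.50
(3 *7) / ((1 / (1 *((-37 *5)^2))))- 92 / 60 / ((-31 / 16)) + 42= 334227023 / 465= 718767.79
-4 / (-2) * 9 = 18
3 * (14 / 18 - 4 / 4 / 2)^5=3125 / 629856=0.00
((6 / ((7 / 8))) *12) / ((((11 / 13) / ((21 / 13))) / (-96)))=-15080.73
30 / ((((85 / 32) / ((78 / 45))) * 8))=208 / 85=2.45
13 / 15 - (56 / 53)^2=-10523 / 42135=-0.25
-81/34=-2.38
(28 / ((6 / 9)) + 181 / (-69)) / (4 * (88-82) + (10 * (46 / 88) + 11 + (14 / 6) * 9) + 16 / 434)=12970958 / 20180775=0.64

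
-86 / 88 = -43 / 44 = -0.98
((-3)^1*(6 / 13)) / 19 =-0.07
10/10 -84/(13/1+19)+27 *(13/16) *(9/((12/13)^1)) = 13585/64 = 212.27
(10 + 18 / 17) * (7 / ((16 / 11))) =3619 / 68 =53.22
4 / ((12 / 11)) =11 / 3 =3.67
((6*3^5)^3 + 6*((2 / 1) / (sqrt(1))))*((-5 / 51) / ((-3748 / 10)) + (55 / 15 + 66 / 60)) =1176710706113688 / 79645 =14774445428.01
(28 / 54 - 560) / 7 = -2158 / 27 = -79.93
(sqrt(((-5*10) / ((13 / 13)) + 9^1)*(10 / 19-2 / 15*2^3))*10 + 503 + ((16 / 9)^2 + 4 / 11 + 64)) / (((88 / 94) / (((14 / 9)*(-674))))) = -56360848201 / 88209-221746*sqrt(1799490) / 5643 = -691660.02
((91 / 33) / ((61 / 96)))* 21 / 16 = 3822 / 671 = 5.70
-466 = -466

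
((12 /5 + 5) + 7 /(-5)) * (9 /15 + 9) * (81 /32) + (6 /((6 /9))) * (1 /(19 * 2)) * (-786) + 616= 54686 /95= 575.64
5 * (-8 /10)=-4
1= 1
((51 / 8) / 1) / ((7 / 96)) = 612 / 7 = 87.43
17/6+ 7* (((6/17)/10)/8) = 5843/2040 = 2.86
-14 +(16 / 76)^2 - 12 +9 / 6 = -17657 / 722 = -24.46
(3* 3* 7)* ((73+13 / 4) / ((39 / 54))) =172935 / 26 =6651.35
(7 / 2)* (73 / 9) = 511 / 18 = 28.39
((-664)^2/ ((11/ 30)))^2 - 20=174950354531980/ 121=1445870698611.40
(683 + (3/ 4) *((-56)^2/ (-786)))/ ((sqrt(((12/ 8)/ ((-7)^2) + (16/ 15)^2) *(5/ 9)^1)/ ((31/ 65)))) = 173975193 *sqrt(257630)/ 219371945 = 402.54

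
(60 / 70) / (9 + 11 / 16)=96 / 1085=0.09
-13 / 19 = -0.68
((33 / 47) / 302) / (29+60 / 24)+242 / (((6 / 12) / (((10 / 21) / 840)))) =0.27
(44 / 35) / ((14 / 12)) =264 / 245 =1.08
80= 80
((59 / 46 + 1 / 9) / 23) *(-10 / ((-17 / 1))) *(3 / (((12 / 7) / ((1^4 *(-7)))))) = -141365 / 323748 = -0.44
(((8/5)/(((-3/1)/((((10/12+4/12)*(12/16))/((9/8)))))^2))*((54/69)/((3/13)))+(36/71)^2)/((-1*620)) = -706408/704353725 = -0.00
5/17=0.29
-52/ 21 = -2.48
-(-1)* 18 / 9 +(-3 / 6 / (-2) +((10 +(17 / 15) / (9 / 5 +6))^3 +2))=6717012233 / 6406452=1048.48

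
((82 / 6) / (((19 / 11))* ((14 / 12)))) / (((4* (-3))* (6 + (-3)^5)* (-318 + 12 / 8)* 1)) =-451 / 59858379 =-0.00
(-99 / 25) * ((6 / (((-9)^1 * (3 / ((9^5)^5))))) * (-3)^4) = 1279294214066881313188583718 / 25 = 51171768562675252527543350.00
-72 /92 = -18 /23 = -0.78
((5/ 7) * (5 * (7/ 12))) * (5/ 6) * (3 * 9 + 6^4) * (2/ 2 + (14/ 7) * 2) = 11484.38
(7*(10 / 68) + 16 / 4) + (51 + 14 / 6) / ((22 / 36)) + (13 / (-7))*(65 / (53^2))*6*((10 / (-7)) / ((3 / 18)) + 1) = 91547217 / 971278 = 94.25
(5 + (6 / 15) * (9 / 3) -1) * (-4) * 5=-104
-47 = -47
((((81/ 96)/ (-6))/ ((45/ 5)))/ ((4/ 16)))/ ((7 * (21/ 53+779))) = -53/ 4626496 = -0.00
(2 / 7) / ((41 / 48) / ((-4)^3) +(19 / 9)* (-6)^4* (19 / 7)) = 6144 / 159694561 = 0.00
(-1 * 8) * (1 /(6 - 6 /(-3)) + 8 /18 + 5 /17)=-1057 /153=-6.91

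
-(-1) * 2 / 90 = 1 / 45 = 0.02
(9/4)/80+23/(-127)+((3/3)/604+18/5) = 3.45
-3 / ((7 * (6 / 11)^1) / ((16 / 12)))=-22 / 21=-1.05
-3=-3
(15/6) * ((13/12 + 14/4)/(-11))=-25/24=-1.04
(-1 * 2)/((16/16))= -2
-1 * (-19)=19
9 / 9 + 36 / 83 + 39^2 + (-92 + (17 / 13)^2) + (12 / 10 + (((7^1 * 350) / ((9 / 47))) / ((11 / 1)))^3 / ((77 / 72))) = 122382409164487784207 / 83174569335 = 1471392159.20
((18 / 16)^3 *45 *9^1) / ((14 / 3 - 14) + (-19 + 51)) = 885735 / 34816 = 25.44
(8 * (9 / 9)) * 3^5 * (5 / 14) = 4860 / 7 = 694.29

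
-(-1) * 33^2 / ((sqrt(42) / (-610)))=-110715 * sqrt(42) / 7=-102502.17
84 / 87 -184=-5308 / 29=-183.03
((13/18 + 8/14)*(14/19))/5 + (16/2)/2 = 3583/855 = 4.19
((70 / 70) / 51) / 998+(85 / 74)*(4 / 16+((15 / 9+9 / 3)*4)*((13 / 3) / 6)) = 1069325897 / 67796136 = 15.77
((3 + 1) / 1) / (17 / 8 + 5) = 32 / 57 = 0.56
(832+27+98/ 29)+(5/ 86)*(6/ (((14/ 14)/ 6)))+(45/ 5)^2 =1179004/ 1247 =945.47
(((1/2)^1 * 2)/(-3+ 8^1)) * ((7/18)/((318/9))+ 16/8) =1279/3180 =0.40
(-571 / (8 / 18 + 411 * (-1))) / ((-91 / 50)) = -51390 / 67249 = -0.76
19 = 19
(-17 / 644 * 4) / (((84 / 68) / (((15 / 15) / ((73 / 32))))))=-9248 / 246813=-0.04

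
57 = 57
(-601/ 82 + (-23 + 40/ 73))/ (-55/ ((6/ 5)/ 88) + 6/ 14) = 3743691/ 506960326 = 0.01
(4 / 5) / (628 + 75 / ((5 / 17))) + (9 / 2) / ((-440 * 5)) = -4427 / 3885200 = -0.00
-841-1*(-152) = -689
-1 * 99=-99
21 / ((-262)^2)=21 / 68644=0.00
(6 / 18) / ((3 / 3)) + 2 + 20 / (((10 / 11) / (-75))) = -4943 / 3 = -1647.67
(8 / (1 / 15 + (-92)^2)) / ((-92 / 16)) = -480 / 2920103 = -0.00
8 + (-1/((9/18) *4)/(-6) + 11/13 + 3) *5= 4313/156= 27.65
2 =2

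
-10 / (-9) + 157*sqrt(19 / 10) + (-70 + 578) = 157*sqrt(190) / 10 + 4582 / 9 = 725.52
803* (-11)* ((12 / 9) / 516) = -8833 / 387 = -22.82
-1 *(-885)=885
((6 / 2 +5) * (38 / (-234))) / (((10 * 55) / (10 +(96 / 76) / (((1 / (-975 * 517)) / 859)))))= 8313608008 / 6435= 1291935.98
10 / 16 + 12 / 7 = 131 / 56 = 2.34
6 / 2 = 3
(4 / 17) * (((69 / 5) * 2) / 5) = 552 / 425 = 1.30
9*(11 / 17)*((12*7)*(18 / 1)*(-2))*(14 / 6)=-698544 / 17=-41090.82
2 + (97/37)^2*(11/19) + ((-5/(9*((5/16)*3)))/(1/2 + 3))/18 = 264125045/44244711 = 5.97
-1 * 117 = -117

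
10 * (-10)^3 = -10000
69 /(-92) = -3 /4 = -0.75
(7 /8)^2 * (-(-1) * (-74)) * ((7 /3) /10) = -12691 /960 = -13.22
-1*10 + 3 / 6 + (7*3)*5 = 191 / 2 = 95.50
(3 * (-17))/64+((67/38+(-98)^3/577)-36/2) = -1156440873/701632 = -1648.22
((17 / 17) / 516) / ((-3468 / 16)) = -1 / 111843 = -0.00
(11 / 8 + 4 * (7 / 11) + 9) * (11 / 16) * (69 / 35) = 78453 / 4480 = 17.51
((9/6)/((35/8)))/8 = 3/70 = 0.04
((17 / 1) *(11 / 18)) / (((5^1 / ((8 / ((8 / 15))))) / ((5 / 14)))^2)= 4675 / 392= 11.93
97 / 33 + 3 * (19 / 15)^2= 2132 / 275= 7.75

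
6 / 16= 0.38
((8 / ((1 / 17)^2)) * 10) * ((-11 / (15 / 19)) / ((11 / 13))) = -1142128 / 3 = -380709.33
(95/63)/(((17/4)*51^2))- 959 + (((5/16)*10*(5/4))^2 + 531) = -1177355102017/2852527104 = -412.74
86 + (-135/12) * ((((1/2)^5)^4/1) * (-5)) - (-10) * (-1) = 76.00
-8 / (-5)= 8 / 5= 1.60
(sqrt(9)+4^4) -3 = 256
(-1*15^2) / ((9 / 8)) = -200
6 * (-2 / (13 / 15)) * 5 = -69.23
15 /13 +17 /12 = 401 /156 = 2.57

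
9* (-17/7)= -21.86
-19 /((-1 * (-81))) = -19 /81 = -0.23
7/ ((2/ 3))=21/ 2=10.50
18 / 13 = 1.38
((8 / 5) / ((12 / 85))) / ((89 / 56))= 1904 / 267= 7.13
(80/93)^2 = 6400/8649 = 0.74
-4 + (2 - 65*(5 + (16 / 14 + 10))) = -7359 / 7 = -1051.29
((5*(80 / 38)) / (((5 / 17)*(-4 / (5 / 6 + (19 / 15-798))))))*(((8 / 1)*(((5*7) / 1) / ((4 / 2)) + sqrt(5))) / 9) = 360808*sqrt(5) / 57 + 6314140 / 57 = 124928.62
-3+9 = 6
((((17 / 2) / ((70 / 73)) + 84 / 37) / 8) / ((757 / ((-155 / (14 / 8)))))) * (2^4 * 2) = -5.21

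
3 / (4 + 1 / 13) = 39 / 53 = 0.74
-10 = -10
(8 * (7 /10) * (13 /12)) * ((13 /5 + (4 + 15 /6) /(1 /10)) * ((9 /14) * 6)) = 39546 /25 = 1581.84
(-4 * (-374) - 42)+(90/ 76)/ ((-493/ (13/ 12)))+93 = 115925797/ 74936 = 1547.00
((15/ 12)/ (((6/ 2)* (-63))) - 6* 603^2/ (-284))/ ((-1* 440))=-412332251/ 23617440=-17.46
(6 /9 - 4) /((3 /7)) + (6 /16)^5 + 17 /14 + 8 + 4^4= 531463117 /2064384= 257.44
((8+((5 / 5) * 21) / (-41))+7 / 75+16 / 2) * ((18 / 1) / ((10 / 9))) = 1293624 / 5125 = 252.41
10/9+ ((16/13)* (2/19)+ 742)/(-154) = -634687/171171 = -3.71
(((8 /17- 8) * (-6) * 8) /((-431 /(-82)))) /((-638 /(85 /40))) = -31488 /137489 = -0.23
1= 1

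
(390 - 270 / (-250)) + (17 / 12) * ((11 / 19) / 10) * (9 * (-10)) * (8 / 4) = 357501 / 950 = 376.32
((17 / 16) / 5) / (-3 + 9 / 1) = 17 / 480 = 0.04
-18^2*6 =-1944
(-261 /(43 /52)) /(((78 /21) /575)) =-2101050 /43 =-48861.63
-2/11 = -0.18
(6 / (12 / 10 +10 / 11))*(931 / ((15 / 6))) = 30723 / 29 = 1059.41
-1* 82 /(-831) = 82 /831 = 0.10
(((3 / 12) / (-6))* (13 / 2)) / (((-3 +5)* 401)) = -13 / 38496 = -0.00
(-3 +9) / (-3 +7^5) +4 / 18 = 16831 / 75618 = 0.22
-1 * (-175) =175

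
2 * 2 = 4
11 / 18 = 0.61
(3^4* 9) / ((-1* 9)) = -81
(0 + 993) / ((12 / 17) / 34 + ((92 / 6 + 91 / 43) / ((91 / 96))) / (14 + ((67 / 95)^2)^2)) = 1303127969161070871 / 1722823137231338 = 756.39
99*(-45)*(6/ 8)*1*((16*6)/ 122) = -160380/ 61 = -2629.18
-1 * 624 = -624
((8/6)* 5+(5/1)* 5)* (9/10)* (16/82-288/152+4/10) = -7593/205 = -37.04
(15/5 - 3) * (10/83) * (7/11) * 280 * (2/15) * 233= 0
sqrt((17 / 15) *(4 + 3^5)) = sqrt(62985) / 15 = 16.73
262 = 262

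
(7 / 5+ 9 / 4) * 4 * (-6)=-438 / 5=-87.60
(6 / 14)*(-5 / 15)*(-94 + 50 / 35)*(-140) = -12960 / 7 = -1851.43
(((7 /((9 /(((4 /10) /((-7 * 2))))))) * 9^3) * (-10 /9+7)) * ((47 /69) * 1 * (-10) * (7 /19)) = 104622 /437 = 239.41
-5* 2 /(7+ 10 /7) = -70 /59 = -1.19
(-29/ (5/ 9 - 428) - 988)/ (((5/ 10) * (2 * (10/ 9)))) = -6841035/ 7694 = -889.14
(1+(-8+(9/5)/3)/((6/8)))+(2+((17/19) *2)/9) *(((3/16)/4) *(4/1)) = -4819/570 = -8.45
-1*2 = -2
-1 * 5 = -5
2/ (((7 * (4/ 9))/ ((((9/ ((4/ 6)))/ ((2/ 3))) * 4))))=729/ 14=52.07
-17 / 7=-2.43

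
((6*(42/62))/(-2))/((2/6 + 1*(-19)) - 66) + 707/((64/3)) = 8356425/251968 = 33.16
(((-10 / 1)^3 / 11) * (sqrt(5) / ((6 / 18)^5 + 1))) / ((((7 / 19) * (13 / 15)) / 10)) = -173137500 * sqrt(5) / 61061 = -6340.34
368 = 368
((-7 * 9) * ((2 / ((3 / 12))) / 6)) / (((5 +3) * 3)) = -7 / 2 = -3.50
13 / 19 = 0.68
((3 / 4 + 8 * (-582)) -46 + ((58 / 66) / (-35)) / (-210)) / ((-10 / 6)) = 2820.75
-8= -8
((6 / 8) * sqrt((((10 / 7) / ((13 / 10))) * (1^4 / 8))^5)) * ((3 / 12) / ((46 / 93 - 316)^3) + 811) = 768283064854345453125 * sqrt(182) / 2436706853967699948544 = 4.25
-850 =-850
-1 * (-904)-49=855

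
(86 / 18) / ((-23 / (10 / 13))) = -430 / 2691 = -0.16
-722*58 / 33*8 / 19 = -17632 / 33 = -534.30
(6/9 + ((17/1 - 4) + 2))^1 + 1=50/3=16.67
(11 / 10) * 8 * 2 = 88 / 5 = 17.60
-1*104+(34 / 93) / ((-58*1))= -280505 / 2697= -104.01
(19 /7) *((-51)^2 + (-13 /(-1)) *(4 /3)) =149245 /21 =7106.90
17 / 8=2.12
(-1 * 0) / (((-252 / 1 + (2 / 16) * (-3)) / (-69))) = 0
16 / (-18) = -8 / 9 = -0.89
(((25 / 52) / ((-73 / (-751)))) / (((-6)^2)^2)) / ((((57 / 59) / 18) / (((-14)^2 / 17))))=54278525 / 66209832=0.82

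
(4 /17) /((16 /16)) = 4 /17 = 0.24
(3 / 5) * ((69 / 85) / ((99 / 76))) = 0.37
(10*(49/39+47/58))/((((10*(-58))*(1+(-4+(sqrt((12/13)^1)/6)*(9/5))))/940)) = 5493125*sqrt(39)/31683834+27465625/2437218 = 12.35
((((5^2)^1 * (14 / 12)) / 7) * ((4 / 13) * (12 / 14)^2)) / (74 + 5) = 600 / 50323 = 0.01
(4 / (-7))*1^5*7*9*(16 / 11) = -576 / 11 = -52.36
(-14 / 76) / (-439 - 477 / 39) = 13 / 31844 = 0.00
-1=-1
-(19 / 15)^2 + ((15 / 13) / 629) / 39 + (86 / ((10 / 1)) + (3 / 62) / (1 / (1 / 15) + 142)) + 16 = 23.00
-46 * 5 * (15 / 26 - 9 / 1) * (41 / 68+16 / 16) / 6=517.57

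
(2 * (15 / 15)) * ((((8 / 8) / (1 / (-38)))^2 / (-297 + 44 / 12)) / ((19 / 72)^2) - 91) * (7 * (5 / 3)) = -124502 / 33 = -3772.79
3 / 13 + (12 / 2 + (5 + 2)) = 172 / 13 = 13.23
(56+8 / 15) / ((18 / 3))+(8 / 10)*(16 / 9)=488 / 45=10.84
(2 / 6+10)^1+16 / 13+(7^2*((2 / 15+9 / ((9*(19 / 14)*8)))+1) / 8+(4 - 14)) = 358443 / 39520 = 9.07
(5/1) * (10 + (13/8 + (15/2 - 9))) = 405/8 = 50.62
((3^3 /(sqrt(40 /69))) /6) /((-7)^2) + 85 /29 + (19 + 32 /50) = 9 * sqrt(690) /1960 + 16364 /725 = 22.69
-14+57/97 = -1301/97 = -13.41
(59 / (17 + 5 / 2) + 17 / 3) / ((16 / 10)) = 5.43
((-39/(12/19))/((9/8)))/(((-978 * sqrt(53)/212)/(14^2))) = 320.33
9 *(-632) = -5688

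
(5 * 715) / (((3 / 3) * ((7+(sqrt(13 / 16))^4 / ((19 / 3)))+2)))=17388800 / 44283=392.67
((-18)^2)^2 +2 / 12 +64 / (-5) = 3148901 / 30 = 104963.37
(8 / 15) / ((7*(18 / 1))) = 0.00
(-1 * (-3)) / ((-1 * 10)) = -3 / 10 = -0.30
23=23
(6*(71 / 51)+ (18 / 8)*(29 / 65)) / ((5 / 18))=372213 / 11050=33.68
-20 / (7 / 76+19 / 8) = -608 / 75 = -8.11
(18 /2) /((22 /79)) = 711 /22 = 32.32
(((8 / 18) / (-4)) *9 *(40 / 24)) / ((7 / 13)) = -65 / 21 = -3.10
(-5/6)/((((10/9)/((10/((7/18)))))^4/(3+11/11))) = -2295825120/2401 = -956195.39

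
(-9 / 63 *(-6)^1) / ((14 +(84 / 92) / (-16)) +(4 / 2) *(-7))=-736 / 49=-15.02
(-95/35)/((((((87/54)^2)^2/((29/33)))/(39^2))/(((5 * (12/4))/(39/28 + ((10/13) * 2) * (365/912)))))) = -22479727551840/5590129523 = -4021.32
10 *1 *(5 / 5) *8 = 80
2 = 2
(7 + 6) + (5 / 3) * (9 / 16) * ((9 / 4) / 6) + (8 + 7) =3629 / 128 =28.35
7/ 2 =3.50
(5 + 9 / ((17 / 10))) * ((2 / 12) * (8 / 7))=100 / 51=1.96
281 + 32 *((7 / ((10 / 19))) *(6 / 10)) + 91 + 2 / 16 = 125497 / 200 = 627.48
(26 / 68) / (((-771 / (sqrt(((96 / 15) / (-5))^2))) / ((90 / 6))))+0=-208 / 21845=-0.01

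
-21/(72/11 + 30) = -77/134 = -0.57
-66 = -66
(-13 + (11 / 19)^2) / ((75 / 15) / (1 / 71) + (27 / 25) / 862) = -98526600 / 2761749997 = -0.04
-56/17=-3.29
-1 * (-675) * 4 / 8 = 675 / 2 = 337.50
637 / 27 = 23.59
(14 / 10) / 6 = 7 / 30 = 0.23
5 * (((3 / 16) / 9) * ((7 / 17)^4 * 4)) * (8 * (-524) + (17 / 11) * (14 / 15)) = -830076121 / 16537158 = -50.19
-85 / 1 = -85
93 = 93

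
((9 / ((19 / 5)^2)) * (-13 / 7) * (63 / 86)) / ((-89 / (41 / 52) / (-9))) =-747225 / 11052376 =-0.07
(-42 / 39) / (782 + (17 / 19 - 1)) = -133 / 96564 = -0.00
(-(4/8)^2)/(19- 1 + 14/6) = -3/244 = -0.01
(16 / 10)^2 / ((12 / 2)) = 32 / 75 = 0.43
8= 8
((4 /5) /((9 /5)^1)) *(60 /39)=80 /117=0.68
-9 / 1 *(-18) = 162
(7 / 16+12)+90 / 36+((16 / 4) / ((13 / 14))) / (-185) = 14.91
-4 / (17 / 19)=-76 / 17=-4.47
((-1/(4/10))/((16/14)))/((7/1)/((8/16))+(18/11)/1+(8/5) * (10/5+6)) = -1925/25024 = -0.08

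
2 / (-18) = -0.11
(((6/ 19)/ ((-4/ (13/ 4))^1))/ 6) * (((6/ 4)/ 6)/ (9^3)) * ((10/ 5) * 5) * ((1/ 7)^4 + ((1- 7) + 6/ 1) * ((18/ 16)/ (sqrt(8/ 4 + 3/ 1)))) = -0.00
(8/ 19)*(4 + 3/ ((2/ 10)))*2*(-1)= -16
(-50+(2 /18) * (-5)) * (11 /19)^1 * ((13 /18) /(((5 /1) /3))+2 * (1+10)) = -656.60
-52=-52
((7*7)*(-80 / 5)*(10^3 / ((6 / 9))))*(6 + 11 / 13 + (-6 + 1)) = -28224000 / 13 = -2171076.92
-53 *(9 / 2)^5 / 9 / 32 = -347733 / 1024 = -339.58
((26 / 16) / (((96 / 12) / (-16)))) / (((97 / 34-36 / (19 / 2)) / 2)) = 4199 / 605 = 6.94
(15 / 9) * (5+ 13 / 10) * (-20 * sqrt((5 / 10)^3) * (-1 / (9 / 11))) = 385 * sqrt(2) / 6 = 90.75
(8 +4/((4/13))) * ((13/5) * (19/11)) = 5187/55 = 94.31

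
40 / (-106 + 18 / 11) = -110 / 287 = -0.38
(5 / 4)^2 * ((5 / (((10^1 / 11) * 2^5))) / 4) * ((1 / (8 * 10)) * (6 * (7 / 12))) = 385 / 131072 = 0.00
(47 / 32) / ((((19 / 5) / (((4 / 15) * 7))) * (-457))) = -0.00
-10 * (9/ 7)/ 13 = -90/ 91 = -0.99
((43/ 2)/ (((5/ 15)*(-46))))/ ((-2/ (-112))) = -1806/ 23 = -78.52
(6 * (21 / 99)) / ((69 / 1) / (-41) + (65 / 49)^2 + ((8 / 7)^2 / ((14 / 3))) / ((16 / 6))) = 689087 / 98384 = 7.00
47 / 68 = 0.69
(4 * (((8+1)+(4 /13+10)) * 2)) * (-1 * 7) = -14056 /13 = -1081.23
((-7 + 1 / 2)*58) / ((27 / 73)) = -27521 / 27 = -1019.30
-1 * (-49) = 49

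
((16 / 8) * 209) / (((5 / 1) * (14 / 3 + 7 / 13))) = 16302 / 1015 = 16.06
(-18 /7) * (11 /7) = -198 /49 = -4.04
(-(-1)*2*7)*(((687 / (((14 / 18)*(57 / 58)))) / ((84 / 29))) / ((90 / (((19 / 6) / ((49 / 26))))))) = 2503657 / 30870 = 81.10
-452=-452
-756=-756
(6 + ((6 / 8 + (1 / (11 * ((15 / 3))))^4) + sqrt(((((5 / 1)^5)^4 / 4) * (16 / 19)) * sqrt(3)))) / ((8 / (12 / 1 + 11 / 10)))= 32365761149 / 2928200000 + 255859375 * sqrt(19) * 3^(1 / 4) / 152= 9656402.46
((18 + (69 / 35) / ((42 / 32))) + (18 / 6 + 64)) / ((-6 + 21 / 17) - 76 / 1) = -360281 / 336385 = -1.07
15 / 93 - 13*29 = -11682 / 31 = -376.84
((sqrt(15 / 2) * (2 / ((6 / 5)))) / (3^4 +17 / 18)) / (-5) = -3 * sqrt(30) / 1475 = -0.01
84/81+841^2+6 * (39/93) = 707284.55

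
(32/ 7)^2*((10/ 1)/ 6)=5120/ 147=34.83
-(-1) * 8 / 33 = 8 / 33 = 0.24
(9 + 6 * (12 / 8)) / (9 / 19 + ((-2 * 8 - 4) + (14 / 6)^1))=-513 / 490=-1.05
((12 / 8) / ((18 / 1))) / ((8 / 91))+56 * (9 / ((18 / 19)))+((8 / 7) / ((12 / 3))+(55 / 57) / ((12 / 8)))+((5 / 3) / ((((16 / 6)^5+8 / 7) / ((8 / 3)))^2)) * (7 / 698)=1193402888349824837 / 2235352121442720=533.88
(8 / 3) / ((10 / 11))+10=194 / 15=12.93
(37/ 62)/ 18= 37/ 1116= 0.03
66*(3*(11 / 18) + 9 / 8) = 781 / 4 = 195.25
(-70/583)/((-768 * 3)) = 35/671616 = 0.00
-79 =-79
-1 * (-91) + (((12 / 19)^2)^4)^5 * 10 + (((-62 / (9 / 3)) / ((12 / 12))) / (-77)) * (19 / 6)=89940664667972211191894586738439632030067186352044669732 / 979213230445533679718223602230045996084877775583342293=91.85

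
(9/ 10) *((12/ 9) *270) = 324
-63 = -63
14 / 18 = 7 / 9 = 0.78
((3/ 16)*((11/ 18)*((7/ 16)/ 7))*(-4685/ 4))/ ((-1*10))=10307/ 12288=0.84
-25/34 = -0.74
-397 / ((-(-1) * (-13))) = 397 / 13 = 30.54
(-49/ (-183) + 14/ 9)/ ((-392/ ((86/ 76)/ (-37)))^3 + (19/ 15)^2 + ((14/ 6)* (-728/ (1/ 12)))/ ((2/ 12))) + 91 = 209106668721096354942552/ 2297875480451586431647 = 91.00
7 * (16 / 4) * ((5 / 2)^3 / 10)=175 / 4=43.75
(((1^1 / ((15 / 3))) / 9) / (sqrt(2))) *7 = 7 *sqrt(2) / 90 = 0.11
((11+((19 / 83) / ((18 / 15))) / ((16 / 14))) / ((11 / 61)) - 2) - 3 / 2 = 2560445 / 43824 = 58.43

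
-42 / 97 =-0.43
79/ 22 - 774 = -16949/ 22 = -770.41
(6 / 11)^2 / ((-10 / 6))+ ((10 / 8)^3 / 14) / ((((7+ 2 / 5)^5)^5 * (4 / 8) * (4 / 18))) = -155158247925030427594166538976562013155244651 / 869173518468920450875865514121801156920818560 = -0.18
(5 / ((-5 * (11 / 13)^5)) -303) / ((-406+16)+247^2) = -49169746 / 9762750569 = -0.01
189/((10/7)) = 1323/10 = 132.30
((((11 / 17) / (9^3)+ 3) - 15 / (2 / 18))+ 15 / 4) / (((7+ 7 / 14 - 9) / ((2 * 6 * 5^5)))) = 39734781250 / 12393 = 3206227.81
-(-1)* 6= 6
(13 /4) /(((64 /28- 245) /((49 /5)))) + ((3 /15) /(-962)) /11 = -23595967 /179788180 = -0.13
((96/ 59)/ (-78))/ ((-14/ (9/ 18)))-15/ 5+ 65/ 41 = -311238/ 220129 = -1.41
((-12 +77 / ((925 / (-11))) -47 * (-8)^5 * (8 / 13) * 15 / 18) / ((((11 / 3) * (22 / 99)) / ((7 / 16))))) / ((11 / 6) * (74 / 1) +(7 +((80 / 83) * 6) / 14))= 284418387922473 / 95964502400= 2963.79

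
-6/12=-1/2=-0.50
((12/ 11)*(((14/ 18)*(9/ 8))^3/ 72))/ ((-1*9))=-343/ 304128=-0.00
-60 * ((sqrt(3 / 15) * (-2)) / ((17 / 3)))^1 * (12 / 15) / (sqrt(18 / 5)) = 3.99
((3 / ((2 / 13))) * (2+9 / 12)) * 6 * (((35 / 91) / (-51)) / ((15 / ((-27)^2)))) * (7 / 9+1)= -209.65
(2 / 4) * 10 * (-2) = -10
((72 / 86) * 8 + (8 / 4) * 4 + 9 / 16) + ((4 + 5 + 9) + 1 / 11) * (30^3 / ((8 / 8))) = 3696739489 / 7568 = 488469.81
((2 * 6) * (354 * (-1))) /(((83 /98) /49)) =-20398896 /83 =-245769.83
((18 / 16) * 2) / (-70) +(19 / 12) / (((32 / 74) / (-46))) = -566023 / 3360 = -168.46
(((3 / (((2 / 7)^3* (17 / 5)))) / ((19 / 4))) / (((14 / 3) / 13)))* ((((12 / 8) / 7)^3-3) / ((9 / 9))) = -66.34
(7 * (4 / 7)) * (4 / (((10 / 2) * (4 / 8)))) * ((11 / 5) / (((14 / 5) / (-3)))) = -528 / 35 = -15.09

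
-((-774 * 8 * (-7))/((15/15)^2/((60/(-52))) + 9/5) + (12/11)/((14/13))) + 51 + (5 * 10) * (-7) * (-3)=-3491181/77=-45340.01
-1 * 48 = -48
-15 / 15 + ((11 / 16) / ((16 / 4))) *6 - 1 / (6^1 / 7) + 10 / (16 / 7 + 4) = 481 / 1056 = 0.46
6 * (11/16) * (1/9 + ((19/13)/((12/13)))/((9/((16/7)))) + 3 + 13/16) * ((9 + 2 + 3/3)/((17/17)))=143891/672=214.12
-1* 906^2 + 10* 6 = -820776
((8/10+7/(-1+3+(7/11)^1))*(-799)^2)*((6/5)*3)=5757100218/725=7940827.89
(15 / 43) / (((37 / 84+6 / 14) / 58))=73080 / 3139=23.28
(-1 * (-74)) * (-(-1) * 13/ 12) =481/ 6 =80.17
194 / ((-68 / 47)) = -4559 / 34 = -134.09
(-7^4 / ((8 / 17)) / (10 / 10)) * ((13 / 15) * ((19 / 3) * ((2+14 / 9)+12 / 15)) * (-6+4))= 494008151 / 2025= 243954.64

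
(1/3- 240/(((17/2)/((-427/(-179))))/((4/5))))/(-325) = 0.16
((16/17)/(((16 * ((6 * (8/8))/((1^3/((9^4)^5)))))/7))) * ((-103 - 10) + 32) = -7/15309652800293910342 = -0.00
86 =86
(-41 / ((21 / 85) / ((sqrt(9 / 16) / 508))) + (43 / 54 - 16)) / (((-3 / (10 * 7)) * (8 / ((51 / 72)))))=504308995 / 15800832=31.92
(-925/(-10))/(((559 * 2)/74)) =6845/1118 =6.12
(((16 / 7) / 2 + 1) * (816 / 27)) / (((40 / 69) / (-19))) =-14858 / 7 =-2122.57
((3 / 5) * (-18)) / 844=-27 / 2110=-0.01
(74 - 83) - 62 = -71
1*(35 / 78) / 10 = 7 / 156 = 0.04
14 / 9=1.56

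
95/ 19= 5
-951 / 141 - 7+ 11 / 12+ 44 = 17581 / 564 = 31.17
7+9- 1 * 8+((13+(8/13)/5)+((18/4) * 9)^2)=431957/260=1661.37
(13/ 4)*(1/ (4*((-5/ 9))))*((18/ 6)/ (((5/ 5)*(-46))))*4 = 351/ 920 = 0.38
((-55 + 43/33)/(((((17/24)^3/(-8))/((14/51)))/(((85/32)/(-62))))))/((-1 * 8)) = 2976960/1675333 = 1.78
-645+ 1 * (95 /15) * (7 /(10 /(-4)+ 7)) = -17149 /27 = -635.15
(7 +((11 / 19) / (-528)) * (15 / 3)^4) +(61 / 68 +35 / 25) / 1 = 667583 / 77520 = 8.61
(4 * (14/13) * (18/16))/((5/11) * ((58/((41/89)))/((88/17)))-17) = -138908/170391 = -0.82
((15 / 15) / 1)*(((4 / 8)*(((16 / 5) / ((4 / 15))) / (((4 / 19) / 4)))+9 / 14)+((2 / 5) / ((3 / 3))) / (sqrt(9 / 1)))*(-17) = -409751 / 210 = -1951.20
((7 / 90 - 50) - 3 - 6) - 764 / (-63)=-9827 / 210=-46.80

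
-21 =-21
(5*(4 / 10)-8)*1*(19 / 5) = -114 / 5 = -22.80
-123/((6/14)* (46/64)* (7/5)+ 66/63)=-413280/4969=-83.17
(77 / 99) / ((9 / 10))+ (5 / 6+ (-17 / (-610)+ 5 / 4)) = 294029 / 98820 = 2.98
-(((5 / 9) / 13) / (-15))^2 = -1 / 123201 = -0.00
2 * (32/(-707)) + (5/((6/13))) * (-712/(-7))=2336948/2121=1101.81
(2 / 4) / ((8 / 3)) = 3 / 16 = 0.19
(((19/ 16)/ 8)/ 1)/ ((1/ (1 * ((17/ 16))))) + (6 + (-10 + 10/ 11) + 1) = -43551/ 22528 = -1.93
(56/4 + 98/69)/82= 532/2829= 0.19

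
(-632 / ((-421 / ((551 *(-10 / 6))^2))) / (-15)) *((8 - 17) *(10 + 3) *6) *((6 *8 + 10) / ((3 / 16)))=23147900372480 / 1263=18327712092.22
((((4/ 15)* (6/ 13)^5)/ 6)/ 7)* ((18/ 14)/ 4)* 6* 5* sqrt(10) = 23328* sqrt(10)/ 18193357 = 0.00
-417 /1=-417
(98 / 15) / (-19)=-98 / 285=-0.34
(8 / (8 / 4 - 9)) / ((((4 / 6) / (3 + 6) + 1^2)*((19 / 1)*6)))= -36 / 3857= -0.01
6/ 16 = 3/ 8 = 0.38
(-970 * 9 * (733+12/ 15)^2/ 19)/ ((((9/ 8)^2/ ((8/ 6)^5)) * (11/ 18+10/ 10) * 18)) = -19016674574336/ 669465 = -28405778.61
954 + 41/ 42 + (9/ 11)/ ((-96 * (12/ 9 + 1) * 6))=14118359/ 14784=954.98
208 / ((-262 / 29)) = -3016 / 131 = -23.02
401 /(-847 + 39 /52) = -1604 /3385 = -0.47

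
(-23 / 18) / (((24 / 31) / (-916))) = 1511.82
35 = 35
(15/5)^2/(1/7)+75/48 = 64.56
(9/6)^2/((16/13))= 1.83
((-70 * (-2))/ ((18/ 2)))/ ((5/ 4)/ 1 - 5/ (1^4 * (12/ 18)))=-2.49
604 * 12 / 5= 7248 / 5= 1449.60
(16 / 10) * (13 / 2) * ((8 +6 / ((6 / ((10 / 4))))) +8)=962 / 5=192.40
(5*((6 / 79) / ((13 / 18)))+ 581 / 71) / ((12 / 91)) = 4445189 / 67308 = 66.04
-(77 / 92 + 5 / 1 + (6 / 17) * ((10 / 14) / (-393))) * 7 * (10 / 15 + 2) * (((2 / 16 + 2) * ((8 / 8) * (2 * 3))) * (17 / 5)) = -4722.75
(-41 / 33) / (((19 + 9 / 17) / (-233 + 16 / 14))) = 377077 / 25564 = 14.75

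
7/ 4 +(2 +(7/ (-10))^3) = 3407/ 1000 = 3.41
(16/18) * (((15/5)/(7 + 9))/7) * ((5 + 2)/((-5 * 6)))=-1/180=-0.01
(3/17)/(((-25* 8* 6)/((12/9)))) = -1/5100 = -0.00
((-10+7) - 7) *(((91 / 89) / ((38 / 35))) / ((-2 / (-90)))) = -423.79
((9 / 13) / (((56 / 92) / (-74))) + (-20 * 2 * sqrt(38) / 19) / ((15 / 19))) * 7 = -7659 / 13-56 * sqrt(38) / 3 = -704.22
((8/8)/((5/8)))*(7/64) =7/40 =0.18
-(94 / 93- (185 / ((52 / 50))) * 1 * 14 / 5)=600953 / 1209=497.07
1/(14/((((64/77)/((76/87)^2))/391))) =15138/76080389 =0.00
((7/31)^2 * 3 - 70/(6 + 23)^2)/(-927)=-0.00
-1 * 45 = -45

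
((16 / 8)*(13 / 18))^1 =13 / 9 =1.44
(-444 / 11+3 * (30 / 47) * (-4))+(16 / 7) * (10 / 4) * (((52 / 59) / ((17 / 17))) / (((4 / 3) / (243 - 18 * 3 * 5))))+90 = -60.01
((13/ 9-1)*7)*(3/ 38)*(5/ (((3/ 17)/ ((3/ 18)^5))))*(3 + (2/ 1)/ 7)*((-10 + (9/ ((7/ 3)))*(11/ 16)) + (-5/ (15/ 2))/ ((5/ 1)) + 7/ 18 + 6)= -2153237/ 670166784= -0.00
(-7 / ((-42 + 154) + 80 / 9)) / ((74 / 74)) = -63 / 1088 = -0.06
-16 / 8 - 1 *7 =-9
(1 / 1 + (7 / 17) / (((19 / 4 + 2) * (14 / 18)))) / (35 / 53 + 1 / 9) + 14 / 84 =29363 / 18768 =1.56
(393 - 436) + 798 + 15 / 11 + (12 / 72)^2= 299531 / 396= 756.39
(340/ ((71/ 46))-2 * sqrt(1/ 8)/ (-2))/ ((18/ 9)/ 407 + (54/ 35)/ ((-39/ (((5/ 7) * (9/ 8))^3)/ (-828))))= 203259056 * sqrt(2)/ 13822937489 + 12715886543360/ 981428561719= 12.98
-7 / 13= -0.54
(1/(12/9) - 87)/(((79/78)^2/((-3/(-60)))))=-104949/24964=-4.20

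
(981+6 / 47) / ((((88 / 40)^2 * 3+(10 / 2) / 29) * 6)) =11143975 / 1001288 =11.13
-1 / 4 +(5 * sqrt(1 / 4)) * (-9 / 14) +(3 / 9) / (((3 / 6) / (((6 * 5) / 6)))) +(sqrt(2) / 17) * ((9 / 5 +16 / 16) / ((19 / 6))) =84 * sqrt(2) / 1615 +31 / 21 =1.55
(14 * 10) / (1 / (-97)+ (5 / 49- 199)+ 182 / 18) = -1497195 / 2019044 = -0.74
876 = 876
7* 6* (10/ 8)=105/ 2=52.50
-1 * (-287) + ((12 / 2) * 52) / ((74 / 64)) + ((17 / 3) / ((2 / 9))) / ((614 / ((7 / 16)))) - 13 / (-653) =264357532997 / 474715328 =556.88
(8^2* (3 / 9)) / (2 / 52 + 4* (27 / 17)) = 28288 / 8475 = 3.34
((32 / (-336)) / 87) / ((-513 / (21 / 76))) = 1 / 1695978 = 0.00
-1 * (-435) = 435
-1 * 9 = -9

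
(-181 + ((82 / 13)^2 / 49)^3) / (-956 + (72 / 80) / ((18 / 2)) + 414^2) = -1024803279479970 / 967876921047932441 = -0.00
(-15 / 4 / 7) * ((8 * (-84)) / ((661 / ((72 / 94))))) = 12960 / 31067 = 0.42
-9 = -9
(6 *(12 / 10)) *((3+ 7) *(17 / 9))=136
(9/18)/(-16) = -0.03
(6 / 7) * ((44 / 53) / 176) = 3 / 742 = 0.00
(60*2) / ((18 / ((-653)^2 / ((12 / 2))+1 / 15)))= 4264094 / 9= 473788.22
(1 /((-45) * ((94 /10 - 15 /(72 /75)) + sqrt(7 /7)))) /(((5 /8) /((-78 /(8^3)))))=-0.00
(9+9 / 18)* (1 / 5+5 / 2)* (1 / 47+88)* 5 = 2122281 / 188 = 11288.73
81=81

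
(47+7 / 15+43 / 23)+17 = 22886 / 345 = 66.34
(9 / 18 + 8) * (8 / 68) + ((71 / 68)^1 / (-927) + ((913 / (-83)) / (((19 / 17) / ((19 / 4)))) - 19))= -1020413 / 15759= -64.75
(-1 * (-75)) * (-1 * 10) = -750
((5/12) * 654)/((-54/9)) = -45.42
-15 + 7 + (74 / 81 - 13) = -20.09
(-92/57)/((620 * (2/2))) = -23/8835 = -0.00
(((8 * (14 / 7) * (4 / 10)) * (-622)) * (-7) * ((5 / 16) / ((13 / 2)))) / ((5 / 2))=34832 / 65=535.88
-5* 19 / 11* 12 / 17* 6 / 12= -570 / 187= -3.05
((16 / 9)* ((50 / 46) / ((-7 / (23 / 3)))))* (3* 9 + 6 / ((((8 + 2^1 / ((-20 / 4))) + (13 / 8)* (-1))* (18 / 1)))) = -7759600 / 135513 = -57.26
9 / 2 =4.50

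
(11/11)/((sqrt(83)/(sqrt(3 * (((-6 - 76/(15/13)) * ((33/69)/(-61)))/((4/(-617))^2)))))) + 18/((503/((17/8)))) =153/2012 + 47509 * sqrt(1164490)/2328980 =22.09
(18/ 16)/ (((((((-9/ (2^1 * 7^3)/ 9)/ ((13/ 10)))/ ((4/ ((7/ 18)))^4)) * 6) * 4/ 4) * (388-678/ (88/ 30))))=-1441110528/ 120785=-11931.20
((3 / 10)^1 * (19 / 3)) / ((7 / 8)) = 76 / 35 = 2.17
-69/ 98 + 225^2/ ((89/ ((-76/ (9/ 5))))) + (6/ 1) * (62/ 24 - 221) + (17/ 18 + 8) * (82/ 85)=-84469793704/ 3336165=-25319.43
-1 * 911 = -911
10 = 10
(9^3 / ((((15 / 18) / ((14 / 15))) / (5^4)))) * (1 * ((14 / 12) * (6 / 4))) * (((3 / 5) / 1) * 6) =3214890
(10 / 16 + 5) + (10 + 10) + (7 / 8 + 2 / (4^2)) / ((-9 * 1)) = 25.51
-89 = -89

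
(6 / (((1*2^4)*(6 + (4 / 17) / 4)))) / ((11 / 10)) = 255 / 4532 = 0.06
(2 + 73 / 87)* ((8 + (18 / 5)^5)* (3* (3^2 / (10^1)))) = 2128042332 / 453125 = 4696.37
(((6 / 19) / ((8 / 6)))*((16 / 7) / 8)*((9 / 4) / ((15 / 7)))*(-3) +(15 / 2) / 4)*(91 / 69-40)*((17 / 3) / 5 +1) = -4494596 / 32775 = -137.13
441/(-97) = -441/97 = -4.55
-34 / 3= -11.33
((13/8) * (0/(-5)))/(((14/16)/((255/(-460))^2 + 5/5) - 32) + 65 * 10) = 0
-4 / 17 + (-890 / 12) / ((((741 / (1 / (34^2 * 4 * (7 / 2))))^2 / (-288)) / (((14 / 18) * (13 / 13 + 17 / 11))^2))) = -35252693478584 / 149823947654667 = -0.24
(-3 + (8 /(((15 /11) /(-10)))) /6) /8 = -115 /72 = -1.60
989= 989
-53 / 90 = -0.59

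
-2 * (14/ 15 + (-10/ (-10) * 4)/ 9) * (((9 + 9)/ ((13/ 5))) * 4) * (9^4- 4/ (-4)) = -6509504/ 13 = -500731.08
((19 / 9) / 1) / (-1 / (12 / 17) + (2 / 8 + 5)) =38 / 69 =0.55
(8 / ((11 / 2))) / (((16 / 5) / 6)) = 2.73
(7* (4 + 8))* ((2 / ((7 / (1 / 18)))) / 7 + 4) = 7060 / 21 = 336.19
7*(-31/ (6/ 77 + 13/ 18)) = -300762/ 1109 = -271.20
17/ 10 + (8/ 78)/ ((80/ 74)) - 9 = -281/ 39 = -7.21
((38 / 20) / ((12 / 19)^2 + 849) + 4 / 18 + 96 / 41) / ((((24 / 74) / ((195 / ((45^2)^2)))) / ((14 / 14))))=465492423877 / 1237268754495000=0.00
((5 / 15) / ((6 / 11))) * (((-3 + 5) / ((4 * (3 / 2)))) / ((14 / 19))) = 209 / 756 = 0.28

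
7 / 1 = 7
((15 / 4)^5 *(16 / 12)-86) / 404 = 231109 / 103424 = 2.23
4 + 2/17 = 70/17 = 4.12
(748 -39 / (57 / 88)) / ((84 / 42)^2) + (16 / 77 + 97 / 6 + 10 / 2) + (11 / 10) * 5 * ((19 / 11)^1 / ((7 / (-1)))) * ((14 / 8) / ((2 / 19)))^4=-103481.23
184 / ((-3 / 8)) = -1472 / 3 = -490.67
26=26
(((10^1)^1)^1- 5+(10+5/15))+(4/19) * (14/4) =916/57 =16.07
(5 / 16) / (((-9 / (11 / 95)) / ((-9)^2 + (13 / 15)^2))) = -101167 / 307800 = -0.33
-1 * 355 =-355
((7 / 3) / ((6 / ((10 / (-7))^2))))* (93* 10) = 738.10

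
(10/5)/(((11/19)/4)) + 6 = 218/11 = 19.82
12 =12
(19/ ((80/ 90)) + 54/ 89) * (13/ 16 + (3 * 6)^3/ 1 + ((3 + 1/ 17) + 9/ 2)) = 24862881231/ 193664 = 128381.53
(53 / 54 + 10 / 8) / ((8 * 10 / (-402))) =-16147 / 1440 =-11.21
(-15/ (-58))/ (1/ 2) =15/ 29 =0.52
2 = 2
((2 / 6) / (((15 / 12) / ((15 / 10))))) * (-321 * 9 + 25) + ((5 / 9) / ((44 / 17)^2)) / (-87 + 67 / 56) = -11989046339 / 10465290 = -1145.60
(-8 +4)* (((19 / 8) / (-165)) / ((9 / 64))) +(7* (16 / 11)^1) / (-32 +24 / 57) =646 / 7425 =0.09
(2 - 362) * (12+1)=-4680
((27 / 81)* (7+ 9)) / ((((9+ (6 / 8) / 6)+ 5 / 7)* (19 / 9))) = 2688 / 10469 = 0.26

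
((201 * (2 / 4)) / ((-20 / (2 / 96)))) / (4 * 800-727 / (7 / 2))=-469 / 13405440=-0.00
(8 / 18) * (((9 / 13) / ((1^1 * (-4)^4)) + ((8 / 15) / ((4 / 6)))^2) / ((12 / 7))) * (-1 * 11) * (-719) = 2960425699 / 2246400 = 1317.85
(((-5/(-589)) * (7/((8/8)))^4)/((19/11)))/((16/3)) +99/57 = 707157/179056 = 3.95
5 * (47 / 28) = 235 / 28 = 8.39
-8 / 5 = -1.60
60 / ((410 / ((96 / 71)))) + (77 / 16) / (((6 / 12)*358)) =1873811 / 8337104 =0.22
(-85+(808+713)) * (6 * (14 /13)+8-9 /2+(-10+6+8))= 260634 /13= 20048.77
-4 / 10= -2 / 5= -0.40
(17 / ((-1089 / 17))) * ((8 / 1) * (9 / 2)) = -1156 / 121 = -9.55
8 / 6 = 4 / 3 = 1.33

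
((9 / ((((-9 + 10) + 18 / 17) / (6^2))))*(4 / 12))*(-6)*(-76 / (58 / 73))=30106.78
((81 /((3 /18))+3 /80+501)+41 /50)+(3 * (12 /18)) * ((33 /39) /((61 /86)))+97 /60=943854017 /951600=991.86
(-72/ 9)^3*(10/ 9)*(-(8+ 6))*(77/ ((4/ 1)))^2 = 2951324.44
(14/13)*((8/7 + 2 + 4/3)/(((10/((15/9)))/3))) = 94/39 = 2.41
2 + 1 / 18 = 37 / 18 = 2.06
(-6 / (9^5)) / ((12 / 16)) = -0.00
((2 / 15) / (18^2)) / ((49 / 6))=1 / 19845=0.00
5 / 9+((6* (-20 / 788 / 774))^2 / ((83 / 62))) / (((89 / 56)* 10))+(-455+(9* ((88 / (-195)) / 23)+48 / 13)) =-357344051529943698 / 792462381343165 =-450.93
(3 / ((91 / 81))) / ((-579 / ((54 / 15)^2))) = -26244 / 439075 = -0.06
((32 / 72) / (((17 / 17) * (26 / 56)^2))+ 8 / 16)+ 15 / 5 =16919 / 3042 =5.56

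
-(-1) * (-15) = -15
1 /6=0.17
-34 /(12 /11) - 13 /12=-129 /4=-32.25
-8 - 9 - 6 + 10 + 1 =-12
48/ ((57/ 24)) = 384/ 19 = 20.21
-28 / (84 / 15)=-5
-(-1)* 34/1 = 34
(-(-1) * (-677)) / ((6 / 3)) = -677 / 2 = -338.50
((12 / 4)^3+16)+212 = 255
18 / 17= 1.06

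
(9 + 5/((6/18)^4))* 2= 828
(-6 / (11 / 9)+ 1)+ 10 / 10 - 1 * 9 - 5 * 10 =-681 / 11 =-61.91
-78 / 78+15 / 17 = -2 / 17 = -0.12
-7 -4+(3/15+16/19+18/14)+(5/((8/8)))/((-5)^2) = -8.47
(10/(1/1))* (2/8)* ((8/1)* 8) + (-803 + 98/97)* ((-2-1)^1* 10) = 2349310/97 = 24219.69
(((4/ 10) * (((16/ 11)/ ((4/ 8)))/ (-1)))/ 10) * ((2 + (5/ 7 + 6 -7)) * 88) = -3072/ 175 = -17.55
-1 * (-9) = 9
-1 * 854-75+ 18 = -911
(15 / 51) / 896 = 5 / 15232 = 0.00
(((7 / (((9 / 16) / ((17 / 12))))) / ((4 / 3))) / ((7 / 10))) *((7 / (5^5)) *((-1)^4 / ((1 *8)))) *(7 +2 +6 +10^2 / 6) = 2261 / 13500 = 0.17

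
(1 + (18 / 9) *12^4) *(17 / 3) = 705041 / 3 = 235013.67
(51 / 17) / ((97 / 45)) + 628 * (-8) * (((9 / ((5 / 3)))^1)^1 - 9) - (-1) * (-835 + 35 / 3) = 25119787 / 1455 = 17264.46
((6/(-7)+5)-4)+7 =7.14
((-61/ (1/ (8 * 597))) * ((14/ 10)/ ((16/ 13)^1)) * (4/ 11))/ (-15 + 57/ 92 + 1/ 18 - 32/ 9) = 87109464/ 12925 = 6739.61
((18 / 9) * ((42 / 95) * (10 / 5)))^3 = 4741632 / 857375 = 5.53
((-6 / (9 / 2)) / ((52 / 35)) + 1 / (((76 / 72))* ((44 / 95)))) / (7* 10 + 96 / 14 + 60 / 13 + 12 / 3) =6895 / 513348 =0.01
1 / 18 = 0.06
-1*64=-64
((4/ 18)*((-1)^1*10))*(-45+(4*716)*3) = -56980/ 3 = -18993.33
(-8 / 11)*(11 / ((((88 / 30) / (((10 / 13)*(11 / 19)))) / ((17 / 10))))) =-510 / 247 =-2.06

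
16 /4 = 4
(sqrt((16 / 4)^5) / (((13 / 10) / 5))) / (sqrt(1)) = 1600 / 13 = 123.08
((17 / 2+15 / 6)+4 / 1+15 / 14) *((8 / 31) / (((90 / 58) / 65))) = 173.73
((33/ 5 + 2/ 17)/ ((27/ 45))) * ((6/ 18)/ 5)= 571/ 765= 0.75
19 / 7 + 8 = 75 / 7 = 10.71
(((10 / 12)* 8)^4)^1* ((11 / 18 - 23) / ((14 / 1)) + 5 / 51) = -257240000 / 86751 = -2965.27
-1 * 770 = -770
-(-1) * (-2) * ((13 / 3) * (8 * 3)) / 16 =-13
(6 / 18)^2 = 1 / 9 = 0.11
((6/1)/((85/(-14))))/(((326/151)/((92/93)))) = -194488/429505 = -0.45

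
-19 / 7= -2.71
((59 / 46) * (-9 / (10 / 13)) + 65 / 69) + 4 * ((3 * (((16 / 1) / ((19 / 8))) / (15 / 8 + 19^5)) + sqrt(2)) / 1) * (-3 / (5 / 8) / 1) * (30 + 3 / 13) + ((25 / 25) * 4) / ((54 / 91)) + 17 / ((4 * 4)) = -37728 * sqrt(2) / 65 - 1523093387596787 / 243073078344720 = -827.12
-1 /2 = -0.50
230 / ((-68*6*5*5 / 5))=-23 / 204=-0.11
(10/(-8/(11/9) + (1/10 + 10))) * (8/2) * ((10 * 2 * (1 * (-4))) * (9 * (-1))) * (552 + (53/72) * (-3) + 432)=3110316000/391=7954772.38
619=619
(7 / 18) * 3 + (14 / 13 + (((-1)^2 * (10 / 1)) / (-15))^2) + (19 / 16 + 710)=1336375 / 1872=713.88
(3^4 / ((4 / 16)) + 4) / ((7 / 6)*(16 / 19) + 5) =18696 / 341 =54.83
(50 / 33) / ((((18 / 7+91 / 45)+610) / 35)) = 183750 / 2129567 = 0.09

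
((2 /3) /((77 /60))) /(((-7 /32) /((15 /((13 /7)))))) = -19200 /1001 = -19.18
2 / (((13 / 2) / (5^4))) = 192.31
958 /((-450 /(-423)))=22513 /25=900.52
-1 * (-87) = 87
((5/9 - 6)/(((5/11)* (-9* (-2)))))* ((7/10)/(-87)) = 3773/704700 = 0.01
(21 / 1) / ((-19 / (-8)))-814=-15298 / 19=-805.16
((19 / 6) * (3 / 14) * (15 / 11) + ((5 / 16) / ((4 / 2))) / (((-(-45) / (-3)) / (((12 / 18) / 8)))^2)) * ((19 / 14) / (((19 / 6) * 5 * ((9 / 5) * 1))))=14774477 / 335301120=0.04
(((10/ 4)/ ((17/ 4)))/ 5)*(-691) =-1382/ 17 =-81.29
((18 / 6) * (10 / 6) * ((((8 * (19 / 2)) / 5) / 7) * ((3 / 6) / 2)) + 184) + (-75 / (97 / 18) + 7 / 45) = 5284558 / 30555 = 172.95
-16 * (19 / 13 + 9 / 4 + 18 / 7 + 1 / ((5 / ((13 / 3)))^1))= -156148 / 1365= -114.39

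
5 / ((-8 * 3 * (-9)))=5 / 216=0.02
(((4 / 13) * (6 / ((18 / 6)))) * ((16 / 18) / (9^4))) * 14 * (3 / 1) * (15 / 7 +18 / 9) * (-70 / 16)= -16240 / 255879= -0.06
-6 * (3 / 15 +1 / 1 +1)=-13.20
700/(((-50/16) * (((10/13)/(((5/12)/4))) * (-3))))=91/9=10.11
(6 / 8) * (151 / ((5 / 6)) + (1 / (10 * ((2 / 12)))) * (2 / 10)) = 13599 / 100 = 135.99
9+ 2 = 11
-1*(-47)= 47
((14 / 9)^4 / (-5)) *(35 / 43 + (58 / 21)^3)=-975962512 / 38086605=-25.62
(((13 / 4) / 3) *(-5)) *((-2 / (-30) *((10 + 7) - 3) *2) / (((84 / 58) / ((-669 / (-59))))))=-84071 / 1062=-79.16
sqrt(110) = 10.49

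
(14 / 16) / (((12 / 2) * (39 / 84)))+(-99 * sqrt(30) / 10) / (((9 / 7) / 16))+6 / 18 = 101 / 156 - 616 * sqrt(30) / 5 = -674.15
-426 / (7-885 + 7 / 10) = 4260 / 8773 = 0.49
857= 857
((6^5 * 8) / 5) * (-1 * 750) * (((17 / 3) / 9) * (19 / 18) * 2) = -12403200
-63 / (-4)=63 / 4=15.75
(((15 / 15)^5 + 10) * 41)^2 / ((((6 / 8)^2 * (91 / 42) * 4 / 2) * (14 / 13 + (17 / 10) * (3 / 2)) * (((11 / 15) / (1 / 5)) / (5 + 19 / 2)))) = 2092640 / 23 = 90984.35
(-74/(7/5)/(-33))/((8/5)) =925/924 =1.00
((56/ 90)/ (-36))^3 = -343/ 66430125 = -0.00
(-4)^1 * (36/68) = -36/17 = -2.12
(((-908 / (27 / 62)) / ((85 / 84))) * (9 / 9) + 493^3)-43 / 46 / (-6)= 8433008782129 / 70380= 119821096.65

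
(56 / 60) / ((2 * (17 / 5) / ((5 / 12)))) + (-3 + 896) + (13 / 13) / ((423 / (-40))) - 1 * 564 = 9462281 / 28764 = 328.96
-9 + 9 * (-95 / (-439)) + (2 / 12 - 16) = -60281 / 2634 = -22.89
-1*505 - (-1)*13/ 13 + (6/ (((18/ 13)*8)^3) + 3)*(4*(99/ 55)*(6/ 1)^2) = 527509/ 1920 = 274.74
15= 15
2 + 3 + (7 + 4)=16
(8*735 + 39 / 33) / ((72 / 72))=64693 / 11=5881.18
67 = 67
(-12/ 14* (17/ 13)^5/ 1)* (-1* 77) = 93710562/ 371293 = 252.39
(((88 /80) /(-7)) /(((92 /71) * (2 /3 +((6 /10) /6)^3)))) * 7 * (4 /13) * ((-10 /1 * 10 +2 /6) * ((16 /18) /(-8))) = -78100 /18027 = -4.33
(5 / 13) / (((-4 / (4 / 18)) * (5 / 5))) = -5 / 234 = -0.02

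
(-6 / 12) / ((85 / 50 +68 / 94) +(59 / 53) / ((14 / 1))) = -87185 / 436434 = -0.20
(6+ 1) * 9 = 63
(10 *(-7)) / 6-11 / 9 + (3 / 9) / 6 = -77 / 6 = -12.83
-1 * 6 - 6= -12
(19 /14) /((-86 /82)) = -779 /602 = -1.29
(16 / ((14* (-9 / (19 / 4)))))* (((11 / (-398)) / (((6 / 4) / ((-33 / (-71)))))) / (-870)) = -2299 / 387205245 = -0.00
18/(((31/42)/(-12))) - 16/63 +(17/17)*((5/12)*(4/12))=-2287043/7812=-292.76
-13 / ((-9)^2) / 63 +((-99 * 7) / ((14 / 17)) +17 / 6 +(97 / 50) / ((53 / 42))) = -5660246114 / 6761475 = -837.13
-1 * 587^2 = -344569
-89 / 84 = -1.06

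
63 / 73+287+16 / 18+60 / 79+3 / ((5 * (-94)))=7062303991 / 24394410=289.51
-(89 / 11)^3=-704969 / 1331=-529.65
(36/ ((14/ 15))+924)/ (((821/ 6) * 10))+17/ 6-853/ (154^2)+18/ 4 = 2336742361/ 292062540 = 8.00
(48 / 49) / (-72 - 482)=-0.00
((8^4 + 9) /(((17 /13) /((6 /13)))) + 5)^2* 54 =32984886150 /289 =114134554.15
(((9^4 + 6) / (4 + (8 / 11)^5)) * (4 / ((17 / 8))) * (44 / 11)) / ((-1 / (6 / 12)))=-16921950672 / 2877131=-5881.54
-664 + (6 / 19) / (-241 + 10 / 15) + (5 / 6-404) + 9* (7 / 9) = -87139447 / 82194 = -1060.17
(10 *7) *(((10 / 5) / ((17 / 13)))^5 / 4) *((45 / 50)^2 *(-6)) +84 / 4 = -690.70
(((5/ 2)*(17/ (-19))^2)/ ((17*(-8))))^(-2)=33362176/ 7225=4617.60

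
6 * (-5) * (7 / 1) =-210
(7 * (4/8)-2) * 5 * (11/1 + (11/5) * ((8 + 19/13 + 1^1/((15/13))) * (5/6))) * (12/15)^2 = 140096/975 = 143.69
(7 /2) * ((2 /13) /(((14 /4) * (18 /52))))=4 /9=0.44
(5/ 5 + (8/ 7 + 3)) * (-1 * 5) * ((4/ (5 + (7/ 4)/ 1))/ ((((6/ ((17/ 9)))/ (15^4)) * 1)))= -1700000/ 7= -242857.14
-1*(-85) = 85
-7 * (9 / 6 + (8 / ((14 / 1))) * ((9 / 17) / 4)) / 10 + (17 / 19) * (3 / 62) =-42441 / 40052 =-1.06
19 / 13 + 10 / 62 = 654 / 403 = 1.62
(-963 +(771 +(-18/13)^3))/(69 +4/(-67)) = -28652952/10147943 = -2.82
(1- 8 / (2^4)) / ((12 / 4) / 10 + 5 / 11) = 55 / 83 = 0.66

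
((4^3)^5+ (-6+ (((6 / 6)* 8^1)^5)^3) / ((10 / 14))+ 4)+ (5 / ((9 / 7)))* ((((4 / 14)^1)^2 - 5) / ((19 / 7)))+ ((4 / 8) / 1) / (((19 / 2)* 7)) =294816280077071504 / 5985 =49259194666177.36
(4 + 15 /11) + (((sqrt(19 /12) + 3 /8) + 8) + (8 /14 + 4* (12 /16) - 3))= sqrt(57) /6 + 8815 /616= 15.57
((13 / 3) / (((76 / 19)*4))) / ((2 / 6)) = 13 / 16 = 0.81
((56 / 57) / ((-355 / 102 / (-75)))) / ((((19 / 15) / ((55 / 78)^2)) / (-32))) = -1151920000 / 4331639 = -265.93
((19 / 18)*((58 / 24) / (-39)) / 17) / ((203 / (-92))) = 437 / 250614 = 0.00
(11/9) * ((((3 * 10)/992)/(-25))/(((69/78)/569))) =-81367/85560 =-0.95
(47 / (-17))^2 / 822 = 2209 / 237558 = 0.01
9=9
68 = 68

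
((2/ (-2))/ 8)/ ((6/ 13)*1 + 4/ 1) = -0.03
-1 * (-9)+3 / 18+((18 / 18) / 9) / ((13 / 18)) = 727 / 78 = 9.32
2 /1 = 2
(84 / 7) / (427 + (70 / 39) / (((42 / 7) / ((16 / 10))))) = 1404 / 50015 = 0.03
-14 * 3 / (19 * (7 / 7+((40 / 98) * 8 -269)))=343 / 41078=0.01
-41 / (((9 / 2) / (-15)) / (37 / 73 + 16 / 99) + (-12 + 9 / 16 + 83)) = -15845680 / 27484027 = -0.58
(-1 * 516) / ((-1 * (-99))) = -172 / 33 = -5.21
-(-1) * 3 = 3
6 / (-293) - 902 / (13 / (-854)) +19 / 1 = 225772537 / 3809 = 59273.44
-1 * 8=-8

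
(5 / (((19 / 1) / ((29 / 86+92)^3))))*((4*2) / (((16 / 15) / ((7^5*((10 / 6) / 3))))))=350674790675131125 / 24170128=14508602961.27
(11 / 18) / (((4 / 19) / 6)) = 209 / 12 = 17.42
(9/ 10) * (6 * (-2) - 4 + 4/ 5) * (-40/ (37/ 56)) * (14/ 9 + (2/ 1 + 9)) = 1923712/ 185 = 10398.44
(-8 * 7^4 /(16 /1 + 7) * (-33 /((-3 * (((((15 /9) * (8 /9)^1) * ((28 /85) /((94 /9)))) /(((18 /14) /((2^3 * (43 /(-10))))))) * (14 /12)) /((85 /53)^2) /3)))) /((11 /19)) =932851576125 /11112404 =83946.87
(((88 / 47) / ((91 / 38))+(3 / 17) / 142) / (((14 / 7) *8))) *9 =0.44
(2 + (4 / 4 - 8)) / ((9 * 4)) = -5 / 36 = -0.14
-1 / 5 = -0.20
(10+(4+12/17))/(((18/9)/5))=625/17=36.76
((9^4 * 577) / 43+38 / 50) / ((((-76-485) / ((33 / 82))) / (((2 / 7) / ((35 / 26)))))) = -2460724292 / 183572375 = -13.40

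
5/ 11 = 0.45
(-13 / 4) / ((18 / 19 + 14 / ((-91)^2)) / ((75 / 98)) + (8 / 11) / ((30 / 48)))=-34437975 / 25470752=-1.35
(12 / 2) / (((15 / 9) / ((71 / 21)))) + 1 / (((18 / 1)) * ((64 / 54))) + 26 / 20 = 30281 / 2240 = 13.52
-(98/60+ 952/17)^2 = -2989441/900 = -3321.60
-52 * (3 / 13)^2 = -36 / 13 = -2.77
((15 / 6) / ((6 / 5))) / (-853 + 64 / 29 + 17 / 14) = -5075 / 2069574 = -0.00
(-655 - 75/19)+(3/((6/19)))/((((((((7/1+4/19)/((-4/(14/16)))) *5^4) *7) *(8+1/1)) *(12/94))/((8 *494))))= -1428481219768/2152355625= -663.68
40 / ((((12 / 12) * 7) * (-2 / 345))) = -6900 / 7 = -985.71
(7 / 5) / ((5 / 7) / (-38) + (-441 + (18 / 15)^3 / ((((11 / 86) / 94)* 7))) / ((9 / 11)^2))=-418950 / 116046187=-0.00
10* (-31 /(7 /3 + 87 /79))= -36735 /407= -90.26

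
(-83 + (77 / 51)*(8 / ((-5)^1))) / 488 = -21781 / 124440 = -0.18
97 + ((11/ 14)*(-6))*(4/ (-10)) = 3461/ 35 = 98.89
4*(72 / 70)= 144 / 35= 4.11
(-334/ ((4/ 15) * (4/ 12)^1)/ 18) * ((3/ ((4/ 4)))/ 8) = -2505/ 32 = -78.28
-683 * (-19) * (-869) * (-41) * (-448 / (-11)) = 18830561344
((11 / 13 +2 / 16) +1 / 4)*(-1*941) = -119507 / 104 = -1149.11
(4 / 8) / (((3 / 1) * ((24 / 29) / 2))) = 29 / 72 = 0.40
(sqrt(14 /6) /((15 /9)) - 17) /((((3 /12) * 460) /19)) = -323 /115+19 * sqrt(21) /575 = -2.66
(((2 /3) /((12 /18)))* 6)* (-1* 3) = -18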